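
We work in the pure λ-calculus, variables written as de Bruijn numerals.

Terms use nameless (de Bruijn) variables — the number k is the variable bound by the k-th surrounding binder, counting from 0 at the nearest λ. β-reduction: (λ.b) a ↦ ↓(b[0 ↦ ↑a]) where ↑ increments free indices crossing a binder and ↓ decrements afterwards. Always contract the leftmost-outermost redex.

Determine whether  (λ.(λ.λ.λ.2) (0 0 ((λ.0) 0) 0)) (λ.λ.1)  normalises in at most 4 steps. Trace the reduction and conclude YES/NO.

  start: (λ.(λ.λ.λ.2) (0 0 ((λ.0) 0) 0)) (λ.λ.1)
  [1] (λ.λ.λ.2) ((λ.λ.1) (λ.λ.1) ((λ.0) (λ.λ.1)) (λ.λ.1))
  [2] λ.λ.(λ.λ.1) (λ.λ.1) ((λ.0) (λ.λ.1)) (λ.λ.1)
  [3] λ.λ.(λ.λ.λ.1) ((λ.0) (λ.λ.1)) (λ.λ.1)
  [4] λ.λ.(λ.λ.1) (λ.λ.1)

Answer: NO — after 4 steps the term is λ.λ.(λ.λ.1) (λ.λ.1), not yet normal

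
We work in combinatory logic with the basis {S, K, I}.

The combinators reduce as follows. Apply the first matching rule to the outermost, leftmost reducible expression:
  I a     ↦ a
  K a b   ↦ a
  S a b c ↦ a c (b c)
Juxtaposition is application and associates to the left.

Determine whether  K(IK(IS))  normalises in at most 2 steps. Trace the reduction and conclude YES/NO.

  start: K(IK(IS))
  [1] K(K(IS))
  [2] K(KS)

Answer: YES — reaches normal form K(KS) in 2 ≤ 2 steps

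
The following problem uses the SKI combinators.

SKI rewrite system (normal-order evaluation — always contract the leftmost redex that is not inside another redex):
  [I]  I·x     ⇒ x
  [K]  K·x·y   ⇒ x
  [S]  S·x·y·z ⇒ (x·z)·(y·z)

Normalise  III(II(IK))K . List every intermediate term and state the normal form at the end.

  start: III(II(IK))K
  [1] II(II(IK))K
  [2] I(II(IK))K
  [3] II(IK)K
  [4] I(IK)K
  [5] IKK
  [6] KK

Answer: normal form = KK  (in 6 steps)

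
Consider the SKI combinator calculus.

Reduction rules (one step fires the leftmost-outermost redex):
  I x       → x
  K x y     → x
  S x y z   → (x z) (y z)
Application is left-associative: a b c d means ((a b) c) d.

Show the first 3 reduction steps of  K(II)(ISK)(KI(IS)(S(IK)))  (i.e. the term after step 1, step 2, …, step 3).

  start: K(II)(ISK)(KI(IS)(S(IK)))
  step 1: II(KI(IS)(S(IK)))
  step 2: I(KI(IS)(S(IK)))
  step 3: KI(IS)(S(IK))

Answer: after 3 steps: KI(IS)(S(IK))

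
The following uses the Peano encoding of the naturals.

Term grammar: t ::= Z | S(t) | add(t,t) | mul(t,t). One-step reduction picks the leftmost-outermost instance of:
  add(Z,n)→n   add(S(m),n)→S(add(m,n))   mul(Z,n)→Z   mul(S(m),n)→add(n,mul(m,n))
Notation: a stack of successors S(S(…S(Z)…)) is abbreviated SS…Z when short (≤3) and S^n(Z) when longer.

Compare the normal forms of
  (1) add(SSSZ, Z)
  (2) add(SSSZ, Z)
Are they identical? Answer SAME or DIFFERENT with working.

Answer: SAME — A ⇓ SSSZ, B ⇓ SSSZ

Reduction:
Term A:
  start: add(SSSZ, Z)
  step 1: S(add(SSZ, Z))
  step 2: S(S(add(SZ, Z)))
  step 3: S(S(S(add(Z, Z))))
  step 4: SSSZ

Term B:
  start: add(SSSZ, Z)
  step 1: S(add(SSZ, Z))
  step 2: S(S(add(SZ, Z)))
  step 3: S(S(S(add(Z, Z))))
  step 4: SSSZ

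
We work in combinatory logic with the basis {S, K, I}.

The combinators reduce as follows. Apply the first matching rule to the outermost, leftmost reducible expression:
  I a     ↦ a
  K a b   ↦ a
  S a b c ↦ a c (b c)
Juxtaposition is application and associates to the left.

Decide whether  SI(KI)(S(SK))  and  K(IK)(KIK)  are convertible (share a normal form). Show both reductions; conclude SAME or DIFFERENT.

Term A:
  start: SI(KI)(S(SK))
  step 1: I(S(SK))(KI(S(SK)))
  step 2: S(SK)(KI(S(SK)))
  step 3: S(SK)I

Term B:
  start: K(IK)(KIK)
  step 1: IK
  step 2: K

Answer: DIFFERENT — A ⇓ S(SK)I, B ⇓ K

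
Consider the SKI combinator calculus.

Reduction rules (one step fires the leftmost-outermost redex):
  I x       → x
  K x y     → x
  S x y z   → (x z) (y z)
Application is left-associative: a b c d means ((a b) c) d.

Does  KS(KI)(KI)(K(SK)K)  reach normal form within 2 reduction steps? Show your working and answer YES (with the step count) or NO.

Answer: YES — reaches normal form S(KI)(SK) in 2 ≤ 2 steps

Derivation:
  start: KS(KI)(KI)(K(SK)K)
  step 1: S(KI)(K(SK)K)
  step 2: S(KI)(SK)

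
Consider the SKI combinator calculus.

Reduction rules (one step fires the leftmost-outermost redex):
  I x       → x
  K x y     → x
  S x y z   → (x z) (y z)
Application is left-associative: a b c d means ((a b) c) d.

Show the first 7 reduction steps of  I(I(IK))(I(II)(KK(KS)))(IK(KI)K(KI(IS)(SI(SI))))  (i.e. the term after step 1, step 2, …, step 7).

Answer: after 7 steps: KK(KS)

Reduction:
  start: I(I(IK))(I(II)(KK(KS)))(IK(KI)K(KI(IS)(SI(SI))))
  [1] I(IK)(I(II)(KK(KS)))(IK(KI)K(KI(IS)(SI(SI))))
  [2] IK(I(II)(KK(KS)))(IK(KI)K(KI(IS)(SI(SI))))
  [3] K(I(II)(KK(KS)))(IK(KI)K(KI(IS)(SI(SI))))
  [4] I(II)(KK(KS))
  [5] II(KK(KS))
  [6] I(KK(KS))
  [7] KK(KS)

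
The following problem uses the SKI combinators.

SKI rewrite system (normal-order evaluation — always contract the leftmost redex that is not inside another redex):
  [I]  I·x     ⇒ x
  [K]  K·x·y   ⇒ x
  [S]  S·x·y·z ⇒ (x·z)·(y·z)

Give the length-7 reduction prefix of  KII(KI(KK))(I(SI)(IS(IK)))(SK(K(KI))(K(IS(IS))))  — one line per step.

Answer: after 7 steps: SK(K(KI))(K(IS(IS)))(IS(IK)(SK(K(KI))(K(IS(IS)))))

Derivation:
  start: KII(KI(KK))(I(SI)(IS(IK)))(SK(K(KI))(K(IS(IS))))
  →1  I(KI(KK))(I(SI)(IS(IK)))(SK(K(KI))(K(IS(IS))))
  →2  KI(KK)(I(SI)(IS(IK)))(SK(K(KI))(K(IS(IS))))
  →3  I(I(SI)(IS(IK)))(SK(K(KI))(K(IS(IS))))
  →4  I(SI)(IS(IK))(SK(K(KI))(K(IS(IS))))
  →5  SI(IS(IK))(SK(K(KI))(K(IS(IS))))
  →6  I(SK(K(KI))(K(IS(IS))))(IS(IK)(SK(K(KI))(K(IS(IS)))))
  →7  SK(K(KI))(K(IS(IS)))(IS(IK)(SK(K(KI))(K(IS(IS)))))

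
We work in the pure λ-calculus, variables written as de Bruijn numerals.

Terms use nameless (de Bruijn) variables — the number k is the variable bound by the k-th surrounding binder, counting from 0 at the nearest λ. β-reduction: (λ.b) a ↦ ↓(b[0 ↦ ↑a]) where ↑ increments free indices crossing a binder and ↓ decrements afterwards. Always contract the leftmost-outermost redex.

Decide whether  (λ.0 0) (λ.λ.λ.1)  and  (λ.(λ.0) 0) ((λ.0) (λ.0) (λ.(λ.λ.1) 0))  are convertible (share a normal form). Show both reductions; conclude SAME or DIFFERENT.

Term A:
  start: (λ.0 0) (λ.λ.λ.1)
  →1  (λ.λ.λ.1) (λ.λ.λ.1)
  →2  λ.λ.1

Term B:
  start: (λ.(λ.0) 0) ((λ.0) (λ.0) (λ.(λ.λ.1) 0))
  →1  (λ.0) ((λ.0) (λ.0) (λ.(λ.λ.1) 0))
  →2  (λ.0) (λ.0) (λ.(λ.λ.1) 0)
  →3  (λ.0) (λ.(λ.λ.1) 0)
  →4  λ.(λ.λ.1) 0
  →5  λ.λ.1

Answer: SAME — A ⇓ λ.λ.1, B ⇓ λ.λ.1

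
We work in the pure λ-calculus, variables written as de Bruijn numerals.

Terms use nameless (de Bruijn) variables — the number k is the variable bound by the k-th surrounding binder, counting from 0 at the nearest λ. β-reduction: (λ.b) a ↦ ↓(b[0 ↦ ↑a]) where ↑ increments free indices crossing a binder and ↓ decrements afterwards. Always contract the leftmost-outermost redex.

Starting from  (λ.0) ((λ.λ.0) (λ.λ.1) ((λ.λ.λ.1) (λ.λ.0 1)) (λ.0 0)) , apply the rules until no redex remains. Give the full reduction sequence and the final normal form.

  start: (λ.0) ((λ.λ.0) (λ.λ.1) ((λ.λ.λ.1) (λ.λ.0 1)) (λ.0 0))
  [1] (λ.λ.0) (λ.λ.1) ((λ.λ.λ.1) (λ.λ.0 1)) (λ.0 0)
  [2] (λ.0) ((λ.λ.λ.1) (λ.λ.0 1)) (λ.0 0)
  [3] (λ.λ.λ.1) (λ.λ.0 1) (λ.0 0)
  [4] (λ.λ.1) (λ.0 0)
  [5] λ.λ.0 0

Answer: normal form = λ.λ.0 0  (in 5 steps)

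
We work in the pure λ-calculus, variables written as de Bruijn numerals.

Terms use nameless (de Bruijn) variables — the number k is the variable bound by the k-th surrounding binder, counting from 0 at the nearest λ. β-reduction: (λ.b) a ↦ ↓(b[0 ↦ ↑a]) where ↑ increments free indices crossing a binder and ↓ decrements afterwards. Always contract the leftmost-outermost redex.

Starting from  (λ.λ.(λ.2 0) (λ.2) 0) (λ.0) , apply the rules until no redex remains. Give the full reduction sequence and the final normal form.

Answer: normal form = λ.λ.0  (in 4 steps)

Derivation:
  start: (λ.λ.(λ.2 0) (λ.2) 0) (λ.0)
  [1] λ.(λ.(λ.0) 0) (λ.λ.0) 0
  [2] λ.(λ.0) (λ.λ.0) 0
  [3] λ.(λ.λ.0) 0
  [4] λ.λ.0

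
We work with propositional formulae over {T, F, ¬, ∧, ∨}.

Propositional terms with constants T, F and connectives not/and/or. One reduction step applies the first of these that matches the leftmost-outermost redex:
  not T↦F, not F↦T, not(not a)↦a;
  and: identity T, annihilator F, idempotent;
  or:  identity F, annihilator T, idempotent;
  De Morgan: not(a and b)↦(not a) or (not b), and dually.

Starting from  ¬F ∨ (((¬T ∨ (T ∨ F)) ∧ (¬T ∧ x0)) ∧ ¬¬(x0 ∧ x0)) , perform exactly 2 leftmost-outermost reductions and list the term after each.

Answer: after 2 steps: T

Reduction:
  start: ¬F ∨ (((¬T ∨ (T ∨ F)) ∧ (¬T ∧ x0)) ∧ ¬¬(x0 ∧ x0))
  →1  T ∨ (((¬T ∨ (T ∨ F)) ∧ (¬T ∧ x0)) ∧ ¬¬(x0 ∧ x0))
  →2  T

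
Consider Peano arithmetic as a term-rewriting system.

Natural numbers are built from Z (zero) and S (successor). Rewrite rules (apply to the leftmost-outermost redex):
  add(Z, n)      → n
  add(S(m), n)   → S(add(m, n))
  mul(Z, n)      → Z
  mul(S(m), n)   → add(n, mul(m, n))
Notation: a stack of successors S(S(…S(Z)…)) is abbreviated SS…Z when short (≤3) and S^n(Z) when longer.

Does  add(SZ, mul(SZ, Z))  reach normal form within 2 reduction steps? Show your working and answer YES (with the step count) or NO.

Answer: NO — after 2 steps the term is S(mul(SZ, Z)), not yet normal

Working:
  start: add(SZ, mul(SZ, Z))
  →1  S(add(Z, mul(SZ, Z)))
  →2  S(mul(SZ, Z))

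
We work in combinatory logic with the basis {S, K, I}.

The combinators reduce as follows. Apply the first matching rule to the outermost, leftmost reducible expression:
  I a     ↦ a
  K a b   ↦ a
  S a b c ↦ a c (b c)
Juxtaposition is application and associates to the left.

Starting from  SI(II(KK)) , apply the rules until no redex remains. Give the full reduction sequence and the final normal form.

  start: SI(II(KK))
  →1  SI(I(KK))
  →2  SI(KK)

Answer: normal form = SI(KK)  (in 2 steps)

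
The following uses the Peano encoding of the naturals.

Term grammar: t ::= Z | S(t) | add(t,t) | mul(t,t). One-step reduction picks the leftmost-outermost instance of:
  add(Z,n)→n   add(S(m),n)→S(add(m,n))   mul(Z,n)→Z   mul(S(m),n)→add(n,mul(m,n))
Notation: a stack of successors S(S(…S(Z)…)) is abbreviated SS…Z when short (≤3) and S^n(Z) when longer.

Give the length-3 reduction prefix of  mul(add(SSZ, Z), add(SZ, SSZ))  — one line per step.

Answer: after 3 steps: add(S(add(Z, SSZ)), mul(add(SZ, Z), add(SZ, SSZ)))

Reduction:
  start: mul(add(SSZ, Z), add(SZ, SSZ))
  [1] mul(S(add(SZ, Z)), add(SZ, SSZ))
  [2] add(add(SZ, SSZ), mul(add(SZ, Z), add(SZ, SSZ)))
  [3] add(S(add(Z, SSZ)), mul(add(SZ, Z), add(SZ, SSZ)))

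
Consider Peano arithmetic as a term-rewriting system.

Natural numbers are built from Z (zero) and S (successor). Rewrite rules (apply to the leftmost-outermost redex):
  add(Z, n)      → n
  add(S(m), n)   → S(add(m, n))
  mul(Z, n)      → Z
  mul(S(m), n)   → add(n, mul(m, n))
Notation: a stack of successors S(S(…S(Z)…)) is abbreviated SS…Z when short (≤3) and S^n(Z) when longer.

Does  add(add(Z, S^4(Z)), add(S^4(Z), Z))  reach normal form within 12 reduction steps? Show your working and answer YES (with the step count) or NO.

Answer: YES — reaches normal form S^8(Z) in 11 ≤ 12 steps

Derivation:
  start: add(add(Z, S^4(Z)), add(S^4(Z), Z))
  [1] add(S^4(Z), add(S^4(Z), Z))
  [2] S(add(SSSZ, add(S^4(Z), Z)))
  [3] S(S(add(SSZ, add(S^4(Z), Z))))
  [4] S(S(S(add(SZ, add(S^4(Z), Z)))))
  [5] S(S(S(S(add(Z, add(S^4(Z), Z))))))
  [6] S(S(S(S(add(S^4(Z), Z)))))
  [7] S(S(S(S(S(add(SSSZ, Z))))))
  [8] S(S(S(S(S(S(add(SSZ, Z)))))))
  [9] S(S(S(S(S(S(S(add(SZ, Z))))))))
  [10] S(S(S(S(S(S(S(S(add(Z, Z)))))))))
  [11] S^8(Z)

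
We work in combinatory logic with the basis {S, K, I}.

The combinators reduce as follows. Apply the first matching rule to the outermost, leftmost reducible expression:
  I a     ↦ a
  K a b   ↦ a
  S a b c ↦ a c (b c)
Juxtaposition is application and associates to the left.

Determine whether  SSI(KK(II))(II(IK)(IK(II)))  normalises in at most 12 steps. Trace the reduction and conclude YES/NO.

Answer: YES — reaches normal form K(KI) in 9 ≤ 12 steps

Reduction:
  start: SSI(KK(II))(II(IK)(IK(II)))
  step 1: S(KK(II))(I(KK(II)))(II(IK)(IK(II)))
  step 2: KK(II)(II(IK)(IK(II)))(I(KK(II))(II(IK)(IK(II))))
  step 3: K(II(IK)(IK(II)))(I(KK(II))(II(IK)(IK(II))))
  step 4: II(IK)(IK(II))
  step 5: I(IK)(IK(II))
  step 6: IK(IK(II))
  step 7: K(IK(II))
  step 8: K(K(II))
  step 9: K(KI)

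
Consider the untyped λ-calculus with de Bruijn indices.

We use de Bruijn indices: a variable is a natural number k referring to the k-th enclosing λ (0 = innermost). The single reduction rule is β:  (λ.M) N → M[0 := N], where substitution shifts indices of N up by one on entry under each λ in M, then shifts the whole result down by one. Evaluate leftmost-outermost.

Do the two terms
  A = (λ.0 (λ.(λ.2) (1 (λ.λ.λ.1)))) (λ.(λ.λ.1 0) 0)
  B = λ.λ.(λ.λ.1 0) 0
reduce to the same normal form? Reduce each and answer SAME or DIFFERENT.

Term A:
  start: (λ.0 (λ.(λ.2) (1 (λ.λ.λ.1)))) (λ.(λ.λ.1 0) 0)
  [1] (λ.(λ.λ.1 0) 0) (λ.(λ.λ.(λ.λ.1 0) 0) ((λ.(λ.λ.1 0) 0) (λ.λ.λ.1)))
  [2] (λ.λ.1 0) (λ.(λ.λ.(λ.λ.1 0) 0) ((λ.(λ.λ.1 0) 0) (λ.λ.λ.1)))
  [3] λ.(λ.(λ.λ.(λ.λ.1 0) 0) ((λ.(λ.λ.1 0) 0) (λ.λ.λ.1))) 0
  [4] λ.(λ.λ.(λ.λ.1 0) 0) ((λ.(λ.λ.1 0) 0) (λ.λ.λ.1))
  [5] λ.λ.(λ.λ.1 0) 0
  [6] λ.λ.λ.1 0

Term B:
  start: λ.λ.(λ.λ.1 0) 0
  [1] λ.λ.λ.1 0

Answer: SAME — A ⇓ λ.λ.λ.1 0, B ⇓ λ.λ.λ.1 0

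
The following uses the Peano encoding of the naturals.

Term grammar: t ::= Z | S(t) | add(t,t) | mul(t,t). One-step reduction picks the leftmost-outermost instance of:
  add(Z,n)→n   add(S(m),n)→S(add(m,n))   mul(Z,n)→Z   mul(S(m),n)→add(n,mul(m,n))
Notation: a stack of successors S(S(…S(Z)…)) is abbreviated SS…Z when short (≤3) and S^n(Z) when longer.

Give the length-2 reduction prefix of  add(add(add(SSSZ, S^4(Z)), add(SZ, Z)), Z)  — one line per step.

Answer: after 2 steps: add(S(add(add(SSZ, S^4(Z)), add(SZ, Z))), Z)

Reduction:
  start: add(add(add(SSSZ, S^4(Z)), add(SZ, Z)), Z)
  →1  add(add(S(add(SSZ, S^4(Z))), add(SZ, Z)), Z)
  →2  add(S(add(add(SSZ, S^4(Z)), add(SZ, Z))), Z)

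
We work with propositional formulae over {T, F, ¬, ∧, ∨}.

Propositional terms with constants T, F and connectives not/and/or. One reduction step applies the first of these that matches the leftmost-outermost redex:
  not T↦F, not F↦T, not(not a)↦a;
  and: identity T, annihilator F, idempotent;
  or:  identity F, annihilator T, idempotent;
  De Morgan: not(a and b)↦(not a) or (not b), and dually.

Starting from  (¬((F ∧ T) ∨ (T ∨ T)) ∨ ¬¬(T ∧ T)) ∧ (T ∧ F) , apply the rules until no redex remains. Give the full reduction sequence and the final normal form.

  start: (¬((F ∧ T) ∨ (T ∨ T)) ∨ ¬¬(T ∧ T)) ∧ (T ∧ F)
  →1  ((¬(F ∧ T) ∧ ¬(T ∨ T)) ∨ ¬¬(T ∧ T)) ∧ (T ∧ F)
  →2  (((¬F ∨ ¬T) ∧ ¬(T ∨ T)) ∨ ¬¬(T ∧ T)) ∧ (T ∧ F)
  →3  (((T ∨ ¬T) ∧ ¬(T ∨ T)) ∨ ¬¬(T ∧ T)) ∧ (T ∧ F)
  →4  ((T ∧ ¬(T ∨ T)) ∨ ¬¬(T ∧ T)) ∧ (T ∧ F)
  →5  (¬(T ∨ T) ∨ ¬¬(T ∧ T)) ∧ (T ∧ F)
  →6  ((¬T ∧ ¬T) ∨ ¬¬(T ∧ T)) ∧ (T ∧ F)
  →7  (¬T ∨ ¬¬(T ∧ T)) ∧ (T ∧ F)
  →8  (F ∨ ¬¬(T ∧ T)) ∧ (T ∧ F)
  →9  ¬¬(T ∧ T) ∧ (T ∧ F)
  →10  (T ∧ T) ∧ (T ∧ F)
  →11  T ∧ (T ∧ F)
  →12  T ∧ F
  →13  F

Answer: normal form = F  (in 13 steps)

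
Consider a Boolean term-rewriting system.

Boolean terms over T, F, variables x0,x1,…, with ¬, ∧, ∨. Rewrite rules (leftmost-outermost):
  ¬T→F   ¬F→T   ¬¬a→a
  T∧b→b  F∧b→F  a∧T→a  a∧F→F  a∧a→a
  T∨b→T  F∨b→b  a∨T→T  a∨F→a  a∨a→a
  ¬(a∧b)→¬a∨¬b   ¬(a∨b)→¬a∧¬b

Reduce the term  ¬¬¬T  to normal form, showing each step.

Answer: normal form = F  (in 2 steps)

Reduction:
  start: ¬¬¬T
  step 1: ¬T
  step 2: F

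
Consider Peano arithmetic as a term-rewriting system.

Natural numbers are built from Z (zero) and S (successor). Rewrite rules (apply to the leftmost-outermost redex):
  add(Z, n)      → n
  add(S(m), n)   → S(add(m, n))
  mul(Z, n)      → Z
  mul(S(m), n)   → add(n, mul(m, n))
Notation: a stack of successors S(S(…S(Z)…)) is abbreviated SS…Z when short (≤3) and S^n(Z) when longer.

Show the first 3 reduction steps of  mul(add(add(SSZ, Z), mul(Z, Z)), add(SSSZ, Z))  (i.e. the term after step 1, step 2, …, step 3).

  start: mul(add(add(SSZ, Z), mul(Z, Z)), add(SSSZ, Z))
  →1  mul(add(S(add(SZ, Z)), mul(Z, Z)), add(SSSZ, Z))
  →2  mul(S(add(add(SZ, Z), mul(Z, Z))), add(SSSZ, Z))
  →3  add(add(SSSZ, Z), mul(add(add(SZ, Z), mul(Z, Z)), add(SSSZ, Z)))

Answer: after 3 steps: add(add(SSSZ, Z), mul(add(add(SZ, Z), mul(Z, Z)), add(SSSZ, Z)))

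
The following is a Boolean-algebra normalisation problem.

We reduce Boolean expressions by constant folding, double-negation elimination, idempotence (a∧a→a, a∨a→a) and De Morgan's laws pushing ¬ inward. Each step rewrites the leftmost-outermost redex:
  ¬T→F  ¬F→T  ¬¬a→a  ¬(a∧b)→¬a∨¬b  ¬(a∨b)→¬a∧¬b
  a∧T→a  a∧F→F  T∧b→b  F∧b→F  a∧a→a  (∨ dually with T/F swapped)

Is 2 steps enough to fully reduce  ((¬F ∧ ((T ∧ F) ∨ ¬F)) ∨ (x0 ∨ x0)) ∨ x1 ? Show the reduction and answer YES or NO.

  start: ((¬F ∧ ((T ∧ F) ∨ ¬F)) ∨ (x0 ∨ x0)) ∨ x1
  [1] ((T ∧ ((T ∧ F) ∨ ¬F)) ∨ (x0 ∨ x0)) ∨ x1
  [2] (((T ∧ F) ∨ ¬F) ∨ (x0 ∨ x0)) ∨ x1

Answer: NO — after 2 steps the term is (((T ∧ F) ∨ ¬F) ∨ (x0 ∨ x0)) ∨ x1, not yet normal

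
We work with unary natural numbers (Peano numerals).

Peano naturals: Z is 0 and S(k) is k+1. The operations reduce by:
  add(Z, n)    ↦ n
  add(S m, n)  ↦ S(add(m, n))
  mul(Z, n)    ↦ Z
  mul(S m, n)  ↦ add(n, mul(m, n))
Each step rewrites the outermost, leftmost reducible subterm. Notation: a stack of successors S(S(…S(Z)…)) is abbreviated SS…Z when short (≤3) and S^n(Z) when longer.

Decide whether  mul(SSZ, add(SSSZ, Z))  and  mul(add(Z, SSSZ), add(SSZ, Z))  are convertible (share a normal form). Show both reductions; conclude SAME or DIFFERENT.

Term A:
  start: mul(SSZ, add(SSSZ, Z))
  →1  add(add(SSSZ, Z), mul(SZ, add(SSSZ, Z)))
  →2  add(S(add(SSZ, Z)), mul(SZ, add(SSSZ, Z)))
  →3  S(add(add(SSZ, Z), mul(SZ, add(SSSZ, Z))))
  →4  S(add(S(add(SZ, Z)), mul(SZ, add(SSSZ, Z))))
  →5  S(S(add(add(SZ, Z), mul(SZ, add(SSSZ, Z)))))
  →6  S(S(add(S(add(Z, Z)), mul(SZ, add(SSSZ, Z)))))
  →7  S(S(S(add(add(Z, Z), mul(SZ, add(SSSZ, Z))))))
  →8  S(S(S(add(Z, mul(SZ, add(SSSZ, Z))))))
  →9  S(S(S(mul(SZ, add(SSSZ, Z)))))
  →10  S(S(S(add(add(SSSZ, Z), mul(Z, add(SSSZ, Z))))))
  →11  S(S(S(add(S(add(SSZ, Z)), mul(Z, add(SSSZ, Z))))))
  →12  S(S(S(S(add(add(SSZ, Z), mul(Z, add(SSSZ, Z)))))))
  →13  S(S(S(S(add(S(add(SZ, Z)), mul(Z, add(SSSZ, Z)))))))
  →14  S(S(S(S(S(add(add(SZ, Z), mul(Z, add(SSSZ, Z))))))))
  →15  S(S(S(S(S(add(S(add(Z, Z)), mul(Z, add(SSSZ, Z))))))))
  →16  S(S(S(S(S(S(add(add(Z, Z), mul(Z, add(SSSZ, Z)))))))))
  →17  S(S(S(S(S(S(add(Z, mul(Z, add(SSSZ, Z)))))))))
  →18  S(S(S(S(S(S(mul(Z, add(SSSZ, Z))))))))
  →19  S^6(Z)

Term B:
  start: mul(add(Z, SSSZ), add(SSZ, Z))
  →1  mul(SSSZ, add(SSZ, Z))
  →2  add(add(SSZ, Z), mul(SSZ, add(SSZ, Z)))
  →3  add(S(add(SZ, Z)), mul(SSZ, add(SSZ, Z)))
  →4  S(add(add(SZ, Z), mul(SSZ, add(SSZ, Z))))
  →5  S(add(S(add(Z, Z)), mul(SSZ, add(SSZ, Z))))
  →6  S(S(add(add(Z, Z), mul(SSZ, add(SSZ, Z)))))
  →7  S(S(add(Z, mul(SSZ, add(SSZ, Z)))))
  →8  S(S(mul(SSZ, add(SSZ, Z))))
  →9  S(S(add(add(SSZ, Z), mul(SZ, add(SSZ, Z)))))
  →10  S(S(add(S(add(SZ, Z)), mul(SZ, add(SSZ, Z)))))
  →11  S(S(S(add(add(SZ, Z), mul(SZ, add(SSZ, Z))))))
  →12  S(S(S(add(S(add(Z, Z)), mul(SZ, add(SSZ, Z))))))
  →13  S(S(S(S(add(add(Z, Z), mul(SZ, add(SSZ, Z)))))))
  →14  S(S(S(S(add(Z, mul(SZ, add(SSZ, Z)))))))
  →15  S(S(S(S(mul(SZ, add(SSZ, Z))))))
  →16  S(S(S(S(add(add(SSZ, Z), mul(Z, add(SSZ, Z)))))))
  →17  S(S(S(S(add(S(add(SZ, Z)), mul(Z, add(SSZ, Z)))))))
  →18  S(S(S(S(S(add(add(SZ, Z), mul(Z, add(SSZ, Z))))))))
  →19  S(S(S(S(S(add(S(add(Z, Z)), mul(Z, add(SSZ, Z))))))))
  →20  S(S(S(S(S(S(add(add(Z, Z), mul(Z, add(SSZ, Z)))))))))
  →21  S(S(S(S(S(S(add(Z, mul(Z, add(SSZ, Z)))))))))
  →22  S(S(S(S(S(S(mul(Z, add(SSZ, Z))))))))
  →23  S^6(Z)

Answer: SAME — A ⇓ S^6(Z), B ⇓ S^6(Z)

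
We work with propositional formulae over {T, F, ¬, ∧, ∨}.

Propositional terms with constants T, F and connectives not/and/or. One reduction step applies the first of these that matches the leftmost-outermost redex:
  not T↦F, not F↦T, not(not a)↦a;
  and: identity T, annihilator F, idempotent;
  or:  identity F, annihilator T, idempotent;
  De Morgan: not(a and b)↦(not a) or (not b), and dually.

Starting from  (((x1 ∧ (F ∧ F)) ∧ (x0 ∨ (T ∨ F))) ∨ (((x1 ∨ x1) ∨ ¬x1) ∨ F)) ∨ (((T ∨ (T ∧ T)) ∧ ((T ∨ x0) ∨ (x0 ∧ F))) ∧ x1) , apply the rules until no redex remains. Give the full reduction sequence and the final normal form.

Answer: normal form = (x1 ∨ ¬x1) ∨ x1  (in 11 steps)

Derivation:
  start: (((x1 ∧ (F ∧ F)) ∧ (x0 ∨ (T ∨ F))) ∨ (((x1 ∨ x1) ∨ ¬x1) ∨ F)) ∨ (((T ∨ (T ∧ T)) ∧ ((T ∨ x0) ∨ (x0 ∧ F))) ∧ x1)
  →1  (((x1 ∧ F) ∧ (x0 ∨ (T ∨ F))) ∨ (((x1 ∨ x1) ∨ ¬x1) ∨ F)) ∨ (((T ∨ (T ∧ T)) ∧ ((T ∨ x0) ∨ (x0 ∧ F))) ∧ x1)
  →2  ((F ∧ (x0 ∨ (T ∨ F))) ∨ (((x1 ∨ x1) ∨ ¬x1) ∨ F)) ∨ (((T ∨ (T ∧ T)) ∧ ((T ∨ x0) ∨ (x0 ∧ F))) ∧ x1)
  →3  (F ∨ (((x1 ∨ x1) ∨ ¬x1) ∨ F)) ∨ (((T ∨ (T ∧ T)) ∧ ((T ∨ x0) ∨ (x0 ∧ F))) ∧ x1)
  →4  (((x1 ∨ x1) ∨ ¬x1) ∨ F) ∨ (((T ∨ (T ∧ T)) ∧ ((T ∨ x0) ∨ (x0 ∧ F))) ∧ x1)
  →5  ((x1 ∨ x1) ∨ ¬x1) ∨ (((T ∨ (T ∧ T)) ∧ ((T ∨ x0) ∨ (x0 ∧ F))) ∧ x1)
  →6  (x1 ∨ ¬x1) ∨ (((T ∨ (T ∧ T)) ∧ ((T ∨ x0) ∨ (x0 ∧ F))) ∧ x1)
  →7  (x1 ∨ ¬x1) ∨ ((T ∧ ((T ∨ x0) ∨ (x0 ∧ F))) ∧ x1)
  →8  (x1 ∨ ¬x1) ∨ (((T ∨ x0) ∨ (x0 ∧ F)) ∧ x1)
  →9  (x1 ∨ ¬x1) ∨ ((T ∨ (x0 ∧ F)) ∧ x1)
  →10  (x1 ∨ ¬x1) ∨ (T ∧ x1)
  →11  (x1 ∨ ¬x1) ∨ x1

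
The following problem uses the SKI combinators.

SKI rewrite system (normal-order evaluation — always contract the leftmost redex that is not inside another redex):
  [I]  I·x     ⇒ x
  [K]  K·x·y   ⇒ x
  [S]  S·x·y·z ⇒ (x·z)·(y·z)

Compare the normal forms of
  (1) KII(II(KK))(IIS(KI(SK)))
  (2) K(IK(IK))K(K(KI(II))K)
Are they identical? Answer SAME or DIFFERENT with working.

Term A:
  start: KII(II(KK))(IIS(KI(SK)))
  [1] I(II(KK))(IIS(KI(SK)))
  [2] II(KK)(IIS(KI(SK)))
  [3] I(KK)(IIS(KI(SK)))
  [4] KK(IIS(KI(SK)))
  [5] K

Term B:
  start: K(IK(IK))K(K(KI(II))K)
  [1] IK(IK)(K(KI(II))K)
  [2] K(IK)(K(KI(II))K)
  [3] IK
  [4] K

Answer: SAME — A ⇓ K, B ⇓ K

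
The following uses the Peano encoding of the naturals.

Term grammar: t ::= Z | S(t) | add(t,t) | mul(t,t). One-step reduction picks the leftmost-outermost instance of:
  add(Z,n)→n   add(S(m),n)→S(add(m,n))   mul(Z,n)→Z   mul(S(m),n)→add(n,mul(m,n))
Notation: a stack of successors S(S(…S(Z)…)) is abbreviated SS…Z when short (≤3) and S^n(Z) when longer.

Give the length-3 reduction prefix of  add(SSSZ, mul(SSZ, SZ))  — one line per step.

  start: add(SSSZ, mul(SSZ, SZ))
  step 1: S(add(SSZ, mul(SSZ, SZ)))
  step 2: S(S(add(SZ, mul(SSZ, SZ))))
  step 3: S(S(S(add(Z, mul(SSZ, SZ)))))

Answer: after 3 steps: S(S(S(add(Z, mul(SSZ, SZ)))))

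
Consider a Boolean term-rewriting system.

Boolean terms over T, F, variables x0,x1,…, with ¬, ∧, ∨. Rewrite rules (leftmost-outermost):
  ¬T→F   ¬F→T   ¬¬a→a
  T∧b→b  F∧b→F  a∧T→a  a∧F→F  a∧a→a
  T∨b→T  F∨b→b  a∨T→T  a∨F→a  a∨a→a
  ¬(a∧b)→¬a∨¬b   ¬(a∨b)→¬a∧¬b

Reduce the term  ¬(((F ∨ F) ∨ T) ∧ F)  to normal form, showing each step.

  start: ¬(((F ∨ F) ∨ T) ∧ F)
  step 1: ¬((F ∨ F) ∨ T) ∨ ¬F
  step 2: (¬(F ∨ F) ∧ ¬T) ∨ ¬F
  step 3: ((¬F ∧ ¬F) ∧ ¬T) ∨ ¬F
  step 4: (¬F ∧ ¬T) ∨ ¬F
  step 5: (T ∧ ¬T) ∨ ¬F
  step 6: ¬T ∨ ¬F
  step 7: F ∨ ¬F
  step 8: ¬F
  step 9: T

Answer: normal form = T  (in 9 steps)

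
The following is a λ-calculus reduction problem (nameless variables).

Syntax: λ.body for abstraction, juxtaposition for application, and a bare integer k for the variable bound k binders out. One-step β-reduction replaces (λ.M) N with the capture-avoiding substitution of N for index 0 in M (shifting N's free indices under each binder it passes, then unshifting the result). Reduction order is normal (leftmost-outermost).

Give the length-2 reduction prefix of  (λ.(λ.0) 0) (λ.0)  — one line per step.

Answer: after 2 steps: λ.0

Reduction:
  start: (λ.(λ.0) 0) (λ.0)
  step 1: (λ.0) (λ.0)
  step 2: λ.0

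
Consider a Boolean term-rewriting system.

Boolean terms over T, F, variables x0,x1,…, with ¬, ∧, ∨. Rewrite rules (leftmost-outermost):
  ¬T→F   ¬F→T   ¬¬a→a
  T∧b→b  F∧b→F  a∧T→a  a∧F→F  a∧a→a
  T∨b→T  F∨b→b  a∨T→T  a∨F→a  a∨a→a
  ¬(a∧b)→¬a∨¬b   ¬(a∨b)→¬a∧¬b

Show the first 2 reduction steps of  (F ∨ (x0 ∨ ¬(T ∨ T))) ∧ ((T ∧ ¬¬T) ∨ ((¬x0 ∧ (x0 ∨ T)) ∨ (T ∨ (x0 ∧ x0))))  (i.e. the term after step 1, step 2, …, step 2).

Answer: after 2 steps: (x0 ∨ (¬T ∧ ¬T)) ∧ ((T ∧ ¬¬T) ∨ ((¬x0 ∧ (x0 ∨ T)) ∨ (T ∨ (x0 ∧ x0))))

Reduction:
  start: (F ∨ (x0 ∨ ¬(T ∨ T))) ∧ ((T ∧ ¬¬T) ∨ ((¬x0 ∧ (x0 ∨ T)) ∨ (T ∨ (x0 ∧ x0))))
  →1  (x0 ∨ ¬(T ∨ T)) ∧ ((T ∧ ¬¬T) ∨ ((¬x0 ∧ (x0 ∨ T)) ∨ (T ∨ (x0 ∧ x0))))
  →2  (x0 ∨ (¬T ∧ ¬T)) ∧ ((T ∧ ¬¬T) ∨ ((¬x0 ∧ (x0 ∨ T)) ∨ (T ∨ (x0 ∧ x0))))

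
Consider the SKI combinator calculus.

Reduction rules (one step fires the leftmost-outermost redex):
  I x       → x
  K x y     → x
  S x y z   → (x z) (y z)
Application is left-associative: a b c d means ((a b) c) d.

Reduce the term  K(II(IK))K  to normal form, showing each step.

Answer: normal form = K  (in 4 steps)

Reduction:
  start: K(II(IK))K
  →1  II(IK)
  →2  I(IK)
  →3  IK
  →4  K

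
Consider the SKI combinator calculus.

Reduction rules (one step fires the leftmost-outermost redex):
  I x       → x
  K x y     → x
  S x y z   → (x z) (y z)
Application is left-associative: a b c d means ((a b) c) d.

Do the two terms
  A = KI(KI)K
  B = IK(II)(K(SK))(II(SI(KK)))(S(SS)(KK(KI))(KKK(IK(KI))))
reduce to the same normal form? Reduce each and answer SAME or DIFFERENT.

Answer: DIFFERENT — A ⇓ K, B ⇓ K(KI)

Working:
Term A:
  start: KI(KI)K
  [1] IK
  [2] K

Term B:
  start: IK(II)(K(SK))(II(SI(KK)))(S(SS)(KK(KI))(KKK(IK(KI))))
  [1] K(II)(K(SK))(II(SI(KK)))(S(SS)(KK(KI))(KKK(IK(KI))))
  [2] II(II(SI(KK)))(S(SS)(KK(KI))(KKK(IK(KI))))
  [3] I(II(SI(KK)))(S(SS)(KK(KI))(KKK(IK(KI))))
  [4] II(SI(KK))(S(SS)(KK(KI))(KKK(IK(KI))))
  [5] I(SI(KK))(S(SS)(KK(KI))(KKK(IK(KI))))
  [6] SI(KK)(S(SS)(KK(KI))(KKK(IK(KI))))
  [7] I(S(SS)(KK(KI))(KKK(IK(KI))))(KK(S(SS)(KK(KI))(KKK(IK(KI)))))
  [8] S(SS)(KK(KI))(KKK(IK(KI)))(KK(S(SS)(KK(KI))(KKK(IK(KI)))))
  [9] SS(KKK(IK(KI)))(KK(KI)(KKK(IK(KI))))(KK(S(SS)(KK(KI))(KKK(IK(KI)))))
  [10] S(KK(KI)(KKK(IK(KI))))(KKK(IK(KI))(KK(KI)(KKK(IK(KI)))))(KK(S(SS)(KK(KI))(KKK(IK(KI)))))
  [11] KK(KI)(KKK(IK(KI)))(KK(S(SS)(KK(KI))(KKK(IK(KI)))))(KKK(IK(KI))(KK(KI)(KKK(IK(KI))))(KK(S(SS)(KK(KI))(KKK(IK(KI))))))
  [12] K(KKK(IK(KI)))(KK(S(SS)(KK(KI))(KKK(IK(KI)))))(KKK(IK(KI))(KK(KI)(KKK(IK(KI))))(KK(S(SS)(KK(KI))(KKK(IK(KI))))))
  [13] KKK(IK(KI))(KKK(IK(KI))(KK(KI)(KKK(IK(KI))))(KK(S(SS)(KK(KI))(KKK(IK(KI))))))
  [14] K(IK(KI))(KKK(IK(KI))(KK(KI)(KKK(IK(KI))))(KK(S(SS)(KK(KI))(KKK(IK(KI))))))
  [15] IK(KI)
  [16] K(KI)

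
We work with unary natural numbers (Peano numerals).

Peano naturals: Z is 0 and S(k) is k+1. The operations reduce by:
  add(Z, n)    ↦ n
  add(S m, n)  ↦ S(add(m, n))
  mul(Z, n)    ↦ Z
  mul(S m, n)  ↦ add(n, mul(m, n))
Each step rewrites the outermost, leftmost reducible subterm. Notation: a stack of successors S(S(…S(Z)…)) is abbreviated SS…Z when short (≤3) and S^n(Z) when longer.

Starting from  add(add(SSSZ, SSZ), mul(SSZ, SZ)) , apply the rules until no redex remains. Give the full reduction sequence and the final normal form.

  start: add(add(SSSZ, SSZ), mul(SSZ, SZ))
  [1] add(S(add(SSZ, SSZ)), mul(SSZ, SZ))
  [2] S(add(add(SSZ, SSZ), mul(SSZ, SZ)))
  [3] S(add(S(add(SZ, SSZ)), mul(SSZ, SZ)))
  [4] S(S(add(add(SZ, SSZ), mul(SSZ, SZ))))
  [5] S(S(add(S(add(Z, SSZ)), mul(SSZ, SZ))))
  [6] S(S(S(add(add(Z, SSZ), mul(SSZ, SZ)))))
  [7] S(S(S(add(SSZ, mul(SSZ, SZ)))))
  [8] S(S(S(S(add(SZ, mul(SSZ, SZ))))))
  [9] S(S(S(S(S(add(Z, mul(SSZ, SZ)))))))
  [10] S(S(S(S(S(mul(SSZ, SZ))))))
  [11] S(S(S(S(S(add(SZ, mul(SZ, SZ)))))))
  [12] S(S(S(S(S(S(add(Z, mul(SZ, SZ))))))))
  [13] S(S(S(S(S(S(mul(SZ, SZ)))))))
  [14] S(S(S(S(S(S(add(SZ, mul(Z, SZ))))))))
  [15] S(S(S(S(S(S(S(add(Z, mul(Z, SZ)))))))))
  [16] S(S(S(S(S(S(S(mul(Z, SZ))))))))
  [17] S^7(Z)

Answer: normal form = S^7(Z)  (in 17 steps)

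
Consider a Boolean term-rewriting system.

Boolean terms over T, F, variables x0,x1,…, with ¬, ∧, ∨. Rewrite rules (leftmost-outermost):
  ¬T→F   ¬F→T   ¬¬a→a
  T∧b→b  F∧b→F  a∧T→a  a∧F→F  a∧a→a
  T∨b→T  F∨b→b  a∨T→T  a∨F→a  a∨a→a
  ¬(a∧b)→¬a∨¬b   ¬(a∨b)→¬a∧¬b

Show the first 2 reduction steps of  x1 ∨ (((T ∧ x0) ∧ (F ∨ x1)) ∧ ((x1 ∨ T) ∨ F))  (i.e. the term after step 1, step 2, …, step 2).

  start: x1 ∨ (((T ∧ x0) ∧ (F ∨ x1)) ∧ ((x1 ∨ T) ∨ F))
  →1  x1 ∨ ((x0 ∧ (F ∨ x1)) ∧ ((x1 ∨ T) ∨ F))
  →2  x1 ∨ ((x0 ∧ x1) ∧ ((x1 ∨ T) ∨ F))

Answer: after 2 steps: x1 ∨ ((x0 ∧ x1) ∧ ((x1 ∨ T) ∨ F))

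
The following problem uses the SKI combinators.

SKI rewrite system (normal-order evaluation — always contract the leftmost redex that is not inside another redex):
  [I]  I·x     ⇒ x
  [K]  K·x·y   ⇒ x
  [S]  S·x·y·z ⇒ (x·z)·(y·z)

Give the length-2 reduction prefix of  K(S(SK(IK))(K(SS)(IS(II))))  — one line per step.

Answer: after 2 steps: K(S(SKK)(SS))

Reduction:
  start: K(S(SK(IK))(K(SS)(IS(II))))
  →1  K(S(SKK)(K(SS)(IS(II))))
  →2  K(S(SKK)(SS))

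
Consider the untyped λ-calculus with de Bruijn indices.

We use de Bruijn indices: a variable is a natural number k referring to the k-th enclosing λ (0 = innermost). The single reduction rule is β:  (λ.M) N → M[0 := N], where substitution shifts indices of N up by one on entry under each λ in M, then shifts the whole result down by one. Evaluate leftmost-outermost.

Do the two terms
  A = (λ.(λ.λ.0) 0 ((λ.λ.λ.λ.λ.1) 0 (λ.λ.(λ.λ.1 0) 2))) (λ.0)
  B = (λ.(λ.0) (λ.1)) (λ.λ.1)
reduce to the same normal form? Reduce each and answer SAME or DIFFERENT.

Answer: SAME — A ⇓ λ.λ.λ.1, B ⇓ λ.λ.λ.1

Working:
Term A:
  start: (λ.(λ.λ.0) 0 ((λ.λ.λ.λ.λ.1) 0 (λ.λ.(λ.λ.1 0) 2))) (λ.0)
  step 1: (λ.λ.0) (λ.0) ((λ.λ.λ.λ.λ.1) (λ.0) (λ.λ.(λ.λ.1 0) (λ.0)))
  step 2: (λ.0) ((λ.λ.λ.λ.λ.1) (λ.0) (λ.λ.(λ.λ.1 0) (λ.0)))
  step 3: (λ.λ.λ.λ.λ.1) (λ.0) (λ.λ.(λ.λ.1 0) (λ.0))
  step 4: (λ.λ.λ.λ.1) (λ.λ.(λ.λ.1 0) (λ.0))
  step 5: λ.λ.λ.1

Term B:
  start: (λ.(λ.0) (λ.1)) (λ.λ.1)
  step 1: (λ.0) (λ.λ.λ.1)
  step 2: λ.λ.λ.1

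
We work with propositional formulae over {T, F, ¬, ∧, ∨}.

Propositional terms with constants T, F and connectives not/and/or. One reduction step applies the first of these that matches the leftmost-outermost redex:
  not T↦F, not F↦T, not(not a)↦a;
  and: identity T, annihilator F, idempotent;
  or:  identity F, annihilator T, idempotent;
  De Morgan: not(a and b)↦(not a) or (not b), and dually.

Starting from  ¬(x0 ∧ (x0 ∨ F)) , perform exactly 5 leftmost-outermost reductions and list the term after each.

  start: ¬(x0 ∧ (x0 ∨ F))
  →1  ¬x0 ∨ ¬(x0 ∨ F)
  →2  ¬x0 ∨ (¬x0 ∧ ¬F)
  →3  ¬x0 ∨ (¬x0 ∧ T)
  →4  ¬x0 ∨ ¬x0
  →5  ¬x0

Answer: after 5 steps: ¬x0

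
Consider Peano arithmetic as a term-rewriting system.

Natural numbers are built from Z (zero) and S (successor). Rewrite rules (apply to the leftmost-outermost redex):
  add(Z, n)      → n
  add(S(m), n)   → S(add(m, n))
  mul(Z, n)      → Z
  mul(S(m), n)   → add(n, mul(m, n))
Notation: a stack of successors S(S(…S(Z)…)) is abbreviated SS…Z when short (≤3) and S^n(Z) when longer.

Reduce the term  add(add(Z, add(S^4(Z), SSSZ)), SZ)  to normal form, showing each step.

  start: add(add(Z, add(S^4(Z), SSSZ)), SZ)
  →1  add(add(S^4(Z), SSSZ), SZ)
  →2  add(S(add(SSSZ, SSSZ)), SZ)
  →3  S(add(add(SSSZ, SSSZ), SZ))
  →4  S(add(S(add(SSZ, SSSZ)), SZ))
  →5  S(S(add(add(SSZ, SSSZ), SZ)))
  →6  S(S(add(S(add(SZ, SSSZ)), SZ)))
  →7  S(S(S(add(add(SZ, SSSZ), SZ))))
  →8  S(S(S(add(S(add(Z, SSSZ)), SZ))))
  →9  S(S(S(S(add(add(Z, SSSZ), SZ)))))
  →10  S(S(S(S(add(SSSZ, SZ)))))
  →11  S(S(S(S(S(add(SSZ, SZ))))))
  →12  S(S(S(S(S(S(add(SZ, SZ)))))))
  →13  S(S(S(S(S(S(S(add(Z, SZ))))))))
  →14  S^8(Z)

Answer: normal form = S^8(Z)  (in 14 steps)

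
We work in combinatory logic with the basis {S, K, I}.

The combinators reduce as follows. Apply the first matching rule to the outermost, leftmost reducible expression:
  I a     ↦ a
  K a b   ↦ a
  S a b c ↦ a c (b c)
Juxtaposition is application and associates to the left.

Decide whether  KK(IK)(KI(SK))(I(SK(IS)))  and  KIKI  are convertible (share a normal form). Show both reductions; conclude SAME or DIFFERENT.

Term A:
  start: KK(IK)(KI(SK))(I(SK(IS)))
  →1  K(KI(SK))(I(SK(IS)))
  →2  KI(SK)
  →3  I

Term B:
  start: KIKI
  →1  II
  →2  I

Answer: SAME — A ⇓ I, B ⇓ I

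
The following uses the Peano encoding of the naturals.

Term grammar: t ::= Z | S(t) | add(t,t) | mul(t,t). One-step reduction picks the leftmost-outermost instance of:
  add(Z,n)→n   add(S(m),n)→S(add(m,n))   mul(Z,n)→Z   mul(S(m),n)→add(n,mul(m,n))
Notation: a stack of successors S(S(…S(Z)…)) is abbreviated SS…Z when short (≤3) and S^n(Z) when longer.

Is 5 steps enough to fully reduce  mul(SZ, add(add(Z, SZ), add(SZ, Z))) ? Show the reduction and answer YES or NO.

  start: mul(SZ, add(add(Z, SZ), add(SZ, Z)))
  step 1: add(add(add(Z, SZ), add(SZ, Z)), mul(Z, add(add(Z, SZ), add(SZ, Z))))
  step 2: add(add(SZ, add(SZ, Z)), mul(Z, add(add(Z, SZ), add(SZ, Z))))
  step 3: add(S(add(Z, add(SZ, Z))), mul(Z, add(add(Z, SZ), add(SZ, Z))))
  step 4: S(add(add(Z, add(SZ, Z)), mul(Z, add(add(Z, SZ), add(SZ, Z)))))
  step 5: S(add(add(SZ, Z), mul(Z, add(add(Z, SZ), add(SZ, Z)))))

Answer: NO — after 5 steps the term is S(add(add(SZ, Z), mul(Z, add(add(Z, SZ), add(SZ, Z))))), not yet normal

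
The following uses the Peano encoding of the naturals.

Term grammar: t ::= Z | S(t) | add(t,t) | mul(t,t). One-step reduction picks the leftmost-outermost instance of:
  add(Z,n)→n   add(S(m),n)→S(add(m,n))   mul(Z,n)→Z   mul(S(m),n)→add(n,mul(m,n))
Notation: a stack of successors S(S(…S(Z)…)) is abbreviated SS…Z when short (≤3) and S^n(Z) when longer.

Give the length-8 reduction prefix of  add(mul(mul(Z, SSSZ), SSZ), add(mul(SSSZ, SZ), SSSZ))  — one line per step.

Answer: after 8 steps: S(add(add(SZ, mul(SZ, SZ)), SSSZ))

Working:
  start: add(mul(mul(Z, SSSZ), SSZ), add(mul(SSSZ, SZ), SSSZ))
  →1  add(mul(Z, SSZ), add(mul(SSSZ, SZ), SSSZ))
  →2  add(Z, add(mul(SSSZ, SZ), SSSZ))
  →3  add(mul(SSSZ, SZ), SSSZ)
  →4  add(add(SZ, mul(SSZ, SZ)), SSSZ)
  →5  add(S(add(Z, mul(SSZ, SZ))), SSSZ)
  →6  S(add(add(Z, mul(SSZ, SZ)), SSSZ))
  →7  S(add(mul(SSZ, SZ), SSSZ))
  →8  S(add(add(SZ, mul(SZ, SZ)), SSSZ))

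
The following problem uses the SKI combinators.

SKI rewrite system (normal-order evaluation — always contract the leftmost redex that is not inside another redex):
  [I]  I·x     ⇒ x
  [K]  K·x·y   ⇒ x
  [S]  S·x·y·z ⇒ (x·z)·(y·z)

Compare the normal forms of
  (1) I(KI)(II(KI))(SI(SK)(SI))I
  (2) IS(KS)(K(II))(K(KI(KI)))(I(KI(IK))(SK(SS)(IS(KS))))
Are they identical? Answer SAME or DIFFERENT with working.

Term A:
  start: I(KI)(II(KI))(SI(SK)(SI))I
  [1] KI(II(KI))(SI(SK)(SI))I
  [2] I(SI(SK)(SI))I
  [3] SI(SK)(SI)I
  [4] I(SI)(SK(SI))I
  [5] SI(SK(SI))I
  [6] II(SK(SI)I)
  [7] I(SK(SI)I)
  [8] SK(SI)I
  [9] KI(SII)
  [10] I

Term B:
  start: IS(KS)(K(II))(K(KI(KI)))(I(KI(IK))(SK(SS)(IS(KS))))
  [1] S(KS)(K(II))(K(KI(KI)))(I(KI(IK))(SK(SS)(IS(KS))))
  [2] KS(K(KI(KI)))(K(II)(K(KI(KI))))(I(KI(IK))(SK(SS)(IS(KS))))
  [3] S(K(II)(K(KI(KI))))(I(KI(IK))(SK(SS)(IS(KS))))
  [4] S(II)(I(KI(IK))(SK(SS)(IS(KS))))
  [5] SI(I(KI(IK))(SK(SS)(IS(KS))))
  [6] SI(KI(IK)(SK(SS)(IS(KS))))
  [7] SI(I(SK(SS)(IS(KS))))
  [8] SI(SK(SS)(IS(KS)))
  [9] SI(K(IS(KS))(SS(IS(KS))))
  [10] SI(IS(KS))
  [11] SI(S(KS))

Answer: DIFFERENT — A ⇓ I, B ⇓ SI(S(KS))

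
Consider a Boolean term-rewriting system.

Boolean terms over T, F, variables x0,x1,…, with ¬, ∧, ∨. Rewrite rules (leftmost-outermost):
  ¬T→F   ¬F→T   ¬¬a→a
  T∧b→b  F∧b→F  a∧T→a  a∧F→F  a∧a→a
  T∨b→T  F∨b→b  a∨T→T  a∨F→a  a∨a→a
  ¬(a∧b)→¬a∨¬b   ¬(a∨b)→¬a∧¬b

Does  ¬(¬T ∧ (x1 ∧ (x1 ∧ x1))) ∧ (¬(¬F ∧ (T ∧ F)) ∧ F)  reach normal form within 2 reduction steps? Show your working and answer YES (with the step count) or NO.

  start: ¬(¬T ∧ (x1 ∧ (x1 ∧ x1))) ∧ (¬(¬F ∧ (T ∧ F)) ∧ F)
  step 1: (¬¬T ∨ ¬(x1 ∧ (x1 ∧ x1))) ∧ (¬(¬F ∧ (T ∧ F)) ∧ F)
  step 2: (T ∨ ¬(x1 ∧ (x1 ∧ x1))) ∧ (¬(¬F ∧ (T ∧ F)) ∧ F)

Answer: NO — after 2 steps the term is (T ∨ ¬(x1 ∧ (x1 ∧ x1))) ∧ (¬(¬F ∧ (T ∧ F)) ∧ F), not yet normal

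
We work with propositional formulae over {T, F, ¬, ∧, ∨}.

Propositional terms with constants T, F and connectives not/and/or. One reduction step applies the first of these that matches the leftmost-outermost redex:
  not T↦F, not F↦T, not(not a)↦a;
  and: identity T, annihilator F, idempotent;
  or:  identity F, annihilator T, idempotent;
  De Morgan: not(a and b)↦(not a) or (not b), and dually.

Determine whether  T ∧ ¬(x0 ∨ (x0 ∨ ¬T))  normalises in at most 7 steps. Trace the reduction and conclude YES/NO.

Answer: YES — reaches normal form ¬x0 in 6 ≤ 7 steps

Derivation:
  start: T ∧ ¬(x0 ∨ (x0 ∨ ¬T))
  step 1: ¬(x0 ∨ (x0 ∨ ¬T))
  step 2: ¬x0 ∧ ¬(x0 ∨ ¬T)
  step 3: ¬x0 ∧ (¬x0 ∧ ¬¬T)
  step 4: ¬x0 ∧ (¬x0 ∧ T)
  step 5: ¬x0 ∧ ¬x0
  step 6: ¬x0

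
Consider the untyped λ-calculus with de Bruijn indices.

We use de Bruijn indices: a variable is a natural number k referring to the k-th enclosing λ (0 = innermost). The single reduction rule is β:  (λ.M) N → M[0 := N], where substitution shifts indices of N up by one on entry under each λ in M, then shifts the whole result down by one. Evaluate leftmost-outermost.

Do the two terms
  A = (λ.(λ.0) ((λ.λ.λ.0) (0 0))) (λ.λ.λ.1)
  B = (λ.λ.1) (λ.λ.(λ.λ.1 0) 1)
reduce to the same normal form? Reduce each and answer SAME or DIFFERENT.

Term A:
  start: (λ.(λ.0) ((λ.λ.λ.0) (0 0))) (λ.λ.λ.1)
  step 1: (λ.0) ((λ.λ.λ.0) ((λ.λ.λ.1) (λ.λ.λ.1)))
  step 2: (λ.λ.λ.0) ((λ.λ.λ.1) (λ.λ.λ.1))
  step 3: λ.λ.0

Term B:
  start: (λ.λ.1) (λ.λ.(λ.λ.1 0) 1)
  step 1: λ.λ.λ.(λ.λ.1 0) 1
  step 2: λ.λ.λ.λ.2 0

Answer: DIFFERENT — A ⇓ λ.λ.0, B ⇓ λ.λ.λ.λ.2 0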